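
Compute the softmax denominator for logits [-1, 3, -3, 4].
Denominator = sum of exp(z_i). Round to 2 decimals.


Denom = e^-1=0.3679 + e^3=20.0855 + e^-3=0.0498 + e^4=54.5982. Sum = 75.1014, which rounds to 75.10.

75.10


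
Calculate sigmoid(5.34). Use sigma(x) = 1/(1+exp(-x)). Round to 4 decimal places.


sigma(5.34) = 1/(1+e^(-5.34)) = 1/(1+0.004796) = 1/1.004796 = 0.9952.

0.9952


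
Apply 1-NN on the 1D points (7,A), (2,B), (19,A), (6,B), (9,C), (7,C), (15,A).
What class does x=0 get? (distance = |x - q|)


Distances: |7-0|=7, |2-0|=2, |19-0|=19, |6-0|=6, |9-0|=9, |7-0|=7, |15-0|=15. 1 nearest: (2,B). Counts: {'B': 1}. Majority class: B.

B


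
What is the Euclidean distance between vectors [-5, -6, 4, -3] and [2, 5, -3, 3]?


d = sqrt(sum of squared differences). (-5-2)^2=49, (-6-5)^2=121, (4--3)^2=49, (-3-3)^2=36. Sum = 255.

sqrt(255)


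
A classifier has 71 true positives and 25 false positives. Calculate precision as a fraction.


Precision = TP / (TP + FP) = 71 / 96 = 71/96.

71/96


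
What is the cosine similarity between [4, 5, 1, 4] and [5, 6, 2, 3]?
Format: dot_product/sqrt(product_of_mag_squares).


dot = 64. |a|^2 = 58, |b|^2 = 74. cos = 64/sqrt(4292).

64/sqrt(4292)


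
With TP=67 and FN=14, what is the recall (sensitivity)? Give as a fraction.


Recall = TP / (TP + FN) = 67 / 81 = 67/81.

67/81


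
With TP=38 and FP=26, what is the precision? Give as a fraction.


Precision = TP / (TP + FP) = 38 / 64 = 19/32.

19/32


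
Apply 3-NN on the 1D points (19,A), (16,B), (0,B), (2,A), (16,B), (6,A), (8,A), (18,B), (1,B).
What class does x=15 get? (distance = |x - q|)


Distances: |19-15|=4, |16-15|=1, |0-15|=15, |2-15|=13, |16-15|=1, |6-15|=9, |8-15|=7, |18-15|=3, |1-15|=14. 3 nearest: (16,B), (16,B), (18,B). Counts: {'B': 3}. Majority class: B.

B


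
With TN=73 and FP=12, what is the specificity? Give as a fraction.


Specificity = TN / (TN + FP) = 73 / 85 = 73/85.

73/85


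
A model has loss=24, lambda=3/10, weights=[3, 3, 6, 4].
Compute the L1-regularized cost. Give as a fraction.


L1 norm = sum(|w|) = 16. J = 24 + 3/10 * 16 = 144/5.

144/5


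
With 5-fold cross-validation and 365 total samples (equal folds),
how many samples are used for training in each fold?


Each validation fold has 365/5 = 73 samples. Training set = 365 - 73 = 292.

292


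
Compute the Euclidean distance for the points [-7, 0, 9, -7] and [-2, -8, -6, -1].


d = sqrt(sum of squared differences). (-7--2)^2=25, (0--8)^2=64, (9--6)^2=225, (-7--1)^2=36. Sum = 350.

sqrt(350)


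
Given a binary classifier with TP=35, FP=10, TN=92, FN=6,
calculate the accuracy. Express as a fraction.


Accuracy = (TP + TN) / (TP + TN + FP + FN) = (35 + 92) / 143 = 127/143.

127/143


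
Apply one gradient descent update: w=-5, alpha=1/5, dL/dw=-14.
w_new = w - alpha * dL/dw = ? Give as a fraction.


w_new = -5 - 1/5 * -14 = -5 - -14/5 = -11/5.

-11/5


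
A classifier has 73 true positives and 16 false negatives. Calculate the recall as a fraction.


Recall = TP / (TP + FN) = 73 / 89 = 73/89.

73/89


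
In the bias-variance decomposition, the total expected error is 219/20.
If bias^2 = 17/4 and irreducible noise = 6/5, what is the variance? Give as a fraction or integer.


Total error = bias^2 + variance + irreducible noise. So variance = 219/20 - 17/4 - 6/5 = 11/2.

11/2


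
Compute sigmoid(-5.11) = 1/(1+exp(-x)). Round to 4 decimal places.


sigma(-5.11) = 1/(1+e^(5.11)) = 1/(1+165.670355) = 1/166.670355 = 0.0060.

0.0060


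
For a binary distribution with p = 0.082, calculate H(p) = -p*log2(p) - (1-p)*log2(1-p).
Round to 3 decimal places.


H = -0.082*log2(0.082) - 0.918*log2(0.918) = 0.409.

0.409


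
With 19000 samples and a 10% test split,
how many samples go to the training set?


Test set = 19000 * 10% = 1900. Training set = 19000 - 1900 = 17100.

17100


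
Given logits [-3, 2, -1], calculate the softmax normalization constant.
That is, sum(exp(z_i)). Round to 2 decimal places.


Denom = e^-3=0.0498 + e^2=7.3891 + e^-1=0.3679. Sum = 7.8068, which rounds to 7.81.

7.81


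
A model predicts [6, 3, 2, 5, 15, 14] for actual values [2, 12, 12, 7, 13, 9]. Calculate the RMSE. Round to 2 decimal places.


MSE = 38.3333. RMSE = sqrt(38.3333) = 6.19.

6.19


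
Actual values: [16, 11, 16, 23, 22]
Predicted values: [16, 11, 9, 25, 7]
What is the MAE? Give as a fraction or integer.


MAE = (1/5) * (|16-16|=0 + |11-11|=0 + |16-9|=7 + |23-25|=2 + |22-7|=15). Sum = 24. MAE = 24/5.

24/5


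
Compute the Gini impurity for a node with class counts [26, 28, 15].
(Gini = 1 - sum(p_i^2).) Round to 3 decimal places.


Total = 69. Proportions: 26/69, 28/69, 15/69. sum(p_i^2) = 0.3539. Gini = 1 - 0.3539 = 0.6461, which rounds to 0.646.

0.646


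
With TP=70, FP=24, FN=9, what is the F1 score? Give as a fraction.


Precision = 70/94 = 35/47. Recall = 70/79 = 70/79. F1 = 2*P*R/(P+R) = 140/173.

140/173


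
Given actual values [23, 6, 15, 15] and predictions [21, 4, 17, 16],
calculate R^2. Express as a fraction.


Mean(y) = 59/4. SS_res = 13. SS_tot = 579/4. R^2 = 1 - 13/(579/4) = 527/579.

527/579


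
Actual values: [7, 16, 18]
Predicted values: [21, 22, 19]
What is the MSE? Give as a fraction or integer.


MSE = (1/3) * ((7-21)^2=196 + (16-22)^2=36 + (18-19)^2=1). Sum = 233. MSE = 233/3.

233/3


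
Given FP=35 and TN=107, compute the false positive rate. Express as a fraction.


FPR = FP / (FP + TN) = 35 / 142 = 35/142.

35/142


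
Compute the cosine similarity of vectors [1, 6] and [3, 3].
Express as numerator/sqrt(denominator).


dot = 21. |a|^2 = 37, |b|^2 = 18. cos = 21/sqrt(666).

21/sqrt(666)


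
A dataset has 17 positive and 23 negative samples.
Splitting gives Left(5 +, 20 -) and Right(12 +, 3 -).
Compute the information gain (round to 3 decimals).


H(parent) = 0.9837. H(left) = 0.7219, H(right) = 0.7219. Weighted = (25/40)*0.7219 + (15/40)*0.7219 = 0.7219. IG = 0.9837 - 0.7219 = 0.2618, which rounds to 0.262.

0.262


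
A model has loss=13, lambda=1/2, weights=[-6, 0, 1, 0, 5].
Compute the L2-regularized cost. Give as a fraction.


L2 sq norm = sum(w^2) = 62. J = 13 + 1/2 * 62 = 44.

44


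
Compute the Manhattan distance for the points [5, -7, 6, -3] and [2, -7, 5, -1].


d = sum of absolute differences: |5-2|=3 + |-7--7|=0 + |6-5|=1 + |-3--1|=2 = 6.

6


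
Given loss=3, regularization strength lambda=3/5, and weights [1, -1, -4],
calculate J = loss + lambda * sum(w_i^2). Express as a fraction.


L2 sq norm = sum(w^2) = 18. J = 3 + 3/5 * 18 = 69/5.

69/5


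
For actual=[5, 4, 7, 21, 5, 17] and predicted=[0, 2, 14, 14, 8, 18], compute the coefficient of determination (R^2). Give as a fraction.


Mean(y) = 59/6. SS_res = 137. SS_tot = 1589/6. R^2 = 1 - 137/(1589/6) = 767/1589.

767/1589


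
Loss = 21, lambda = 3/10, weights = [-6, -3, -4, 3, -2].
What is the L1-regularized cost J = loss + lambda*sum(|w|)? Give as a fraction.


L1 norm = sum(|w|) = 18. J = 21 + 3/10 * 18 = 132/5.

132/5


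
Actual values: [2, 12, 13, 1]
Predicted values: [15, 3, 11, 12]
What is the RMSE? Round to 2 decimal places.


MSE = 93.7500. RMSE = sqrt(93.7500) = 9.68.

9.68


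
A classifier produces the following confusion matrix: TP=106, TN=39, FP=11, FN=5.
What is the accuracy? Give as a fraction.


Accuracy = (TP + TN) / (TP + TN + FP + FN) = (106 + 39) / 161 = 145/161.

145/161


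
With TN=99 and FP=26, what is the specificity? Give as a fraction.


Specificity = TN / (TN + FP) = 99 / 125 = 99/125.

99/125


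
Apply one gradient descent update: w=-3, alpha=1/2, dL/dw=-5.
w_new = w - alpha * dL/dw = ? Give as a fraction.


w_new = -3 - 1/2 * -5 = -3 - -5/2 = -1/2.

-1/2


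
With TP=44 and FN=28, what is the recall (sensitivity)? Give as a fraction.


Recall = TP / (TP + FN) = 44 / 72 = 11/18.

11/18


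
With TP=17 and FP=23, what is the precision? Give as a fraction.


Precision = TP / (TP + FP) = 17 / 40 = 17/40.

17/40


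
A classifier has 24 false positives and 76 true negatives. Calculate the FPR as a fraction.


FPR = FP / (FP + TN) = 24 / 100 = 6/25.

6/25


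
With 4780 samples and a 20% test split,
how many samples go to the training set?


Test set = 4780 * 20% = 956. Training set = 4780 - 956 = 3824.

3824


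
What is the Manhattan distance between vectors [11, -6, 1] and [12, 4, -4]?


d = sum of absolute differences: |11-12|=1 + |-6-4|=10 + |1--4|=5 = 16.

16


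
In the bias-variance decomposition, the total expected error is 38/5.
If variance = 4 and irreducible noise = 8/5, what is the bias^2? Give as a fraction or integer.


Total error = bias^2 + variance + irreducible noise. So bias^2 = 38/5 - 4 - 8/5 = 2.

2


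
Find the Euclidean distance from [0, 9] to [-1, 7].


d = sqrt(sum of squared differences). (0--1)^2=1, (9-7)^2=4. Sum = 5.

sqrt(5)


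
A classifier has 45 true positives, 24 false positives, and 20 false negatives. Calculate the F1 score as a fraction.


Precision = 45/69 = 15/23. Recall = 45/65 = 9/13. F1 = 2*P*R/(P+R) = 45/67.

45/67


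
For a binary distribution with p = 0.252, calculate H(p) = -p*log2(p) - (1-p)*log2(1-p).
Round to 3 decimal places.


H = -0.252*log2(0.252) - 0.748*log2(0.748) = 0.814.

0.814


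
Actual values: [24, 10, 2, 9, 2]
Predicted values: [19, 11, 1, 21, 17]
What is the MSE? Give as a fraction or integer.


MSE = (1/5) * ((24-19)^2=25 + (10-11)^2=1 + (2-1)^2=1 + (9-21)^2=144 + (2-17)^2=225). Sum = 396. MSE = 396/5.

396/5


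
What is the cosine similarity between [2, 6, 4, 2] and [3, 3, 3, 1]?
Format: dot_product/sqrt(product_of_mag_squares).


dot = 38. |a|^2 = 60, |b|^2 = 28. cos = 38/sqrt(1680).

38/sqrt(1680)


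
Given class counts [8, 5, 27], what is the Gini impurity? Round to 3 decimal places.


Total = 40. Proportions: 8/40, 5/40, 27/40. sum(p_i^2) = 0.5113. Gini = 1 - 0.5113 = 0.4887, which rounds to 0.489.

0.489


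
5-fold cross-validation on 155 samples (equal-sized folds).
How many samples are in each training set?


Each validation fold has 155/5 = 31 samples. Training set = 155 - 31 = 124.

124


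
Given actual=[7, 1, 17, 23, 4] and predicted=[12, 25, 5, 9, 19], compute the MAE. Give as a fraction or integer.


MAE = (1/5) * (|7-12|=5 + |1-25|=24 + |17-5|=12 + |23-9|=14 + |4-19|=15). Sum = 70. MAE = 14.

14


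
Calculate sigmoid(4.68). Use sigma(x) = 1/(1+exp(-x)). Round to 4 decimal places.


sigma(4.68) = 1/(1+e^(-4.68)) = 1/(1+0.009279) = 1/1.009279 = 0.9908.

0.9908


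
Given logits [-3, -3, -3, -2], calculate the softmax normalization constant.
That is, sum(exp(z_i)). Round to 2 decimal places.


Denom = e^-3=0.0498 + e^-3=0.0498 + e^-3=0.0498 + e^-2=0.1353. Sum = 0.2847, which rounds to 0.28.

0.28


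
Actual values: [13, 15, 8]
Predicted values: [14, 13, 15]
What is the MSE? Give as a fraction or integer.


MSE = (1/3) * ((13-14)^2=1 + (15-13)^2=4 + (8-15)^2=49). Sum = 54. MSE = 18.

18


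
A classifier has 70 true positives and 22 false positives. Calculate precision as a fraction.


Precision = TP / (TP + FP) = 70 / 92 = 35/46.

35/46


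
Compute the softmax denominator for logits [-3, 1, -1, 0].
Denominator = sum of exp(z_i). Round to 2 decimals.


Denom = e^-3=0.0498 + e^1=2.7183 + e^-1=0.3679 + e^0=1.0000. Sum = 4.1360, which rounds to 4.14.

4.14


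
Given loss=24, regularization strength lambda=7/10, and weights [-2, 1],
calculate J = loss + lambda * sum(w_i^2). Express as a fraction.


L2 sq norm = sum(w^2) = 5. J = 24 + 7/10 * 5 = 55/2.

55/2


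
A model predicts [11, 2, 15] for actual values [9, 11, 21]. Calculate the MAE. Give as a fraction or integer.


MAE = (1/3) * (|9-11|=2 + |11-2|=9 + |21-15|=6). Sum = 17. MAE = 17/3.

17/3


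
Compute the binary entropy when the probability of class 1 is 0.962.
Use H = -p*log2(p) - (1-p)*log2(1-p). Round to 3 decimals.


H = -0.962*log2(0.962) - 0.038*log2(0.038) = 0.233.

0.233


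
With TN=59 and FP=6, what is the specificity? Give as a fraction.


Specificity = TN / (TN + FP) = 59 / 65 = 59/65.

59/65


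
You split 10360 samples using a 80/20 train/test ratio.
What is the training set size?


Test set = 10360 * 20% = 2072. Training set = 10360 - 2072 = 8288.

8288


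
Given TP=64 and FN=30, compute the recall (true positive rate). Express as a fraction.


Recall = TP / (TP + FN) = 64 / 94 = 32/47.

32/47


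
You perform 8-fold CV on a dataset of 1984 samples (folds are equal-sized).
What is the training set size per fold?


Each validation fold has 1984/8 = 248 samples. Training set = 1984 - 248 = 1736.

1736


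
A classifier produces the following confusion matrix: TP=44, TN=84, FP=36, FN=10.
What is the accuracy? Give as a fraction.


Accuracy = (TP + TN) / (TP + TN + FP + FN) = (44 + 84) / 174 = 64/87.

64/87


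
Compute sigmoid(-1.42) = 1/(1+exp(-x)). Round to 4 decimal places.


sigma(-1.42) = 1/(1+e^(1.42)) = 1/(1+4.137120) = 1/5.137120 = 0.1947.

0.1947


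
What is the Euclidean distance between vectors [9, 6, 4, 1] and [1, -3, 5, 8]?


d = sqrt(sum of squared differences). (9-1)^2=64, (6--3)^2=81, (4-5)^2=1, (1-8)^2=49. Sum = 195.

sqrt(195)


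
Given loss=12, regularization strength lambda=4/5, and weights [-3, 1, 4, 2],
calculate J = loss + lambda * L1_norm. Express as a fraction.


L1 norm = sum(|w|) = 10. J = 12 + 4/5 * 10 = 20.

20


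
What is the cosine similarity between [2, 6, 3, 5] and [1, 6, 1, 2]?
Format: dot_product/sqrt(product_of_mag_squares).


dot = 51. |a|^2 = 74, |b|^2 = 42. cos = 51/sqrt(3108).

51/sqrt(3108)


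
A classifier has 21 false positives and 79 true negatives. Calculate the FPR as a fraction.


FPR = FP / (FP + TN) = 21 / 100 = 21/100.

21/100


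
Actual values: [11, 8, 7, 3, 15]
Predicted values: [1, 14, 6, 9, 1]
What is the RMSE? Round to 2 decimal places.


MSE = 73.8000. RMSE = sqrt(73.8000) = 8.59.

8.59


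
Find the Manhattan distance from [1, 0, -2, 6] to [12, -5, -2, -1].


d = sum of absolute differences: |1-12|=11 + |0--5|=5 + |-2--2|=0 + |6--1|=7 = 23.

23


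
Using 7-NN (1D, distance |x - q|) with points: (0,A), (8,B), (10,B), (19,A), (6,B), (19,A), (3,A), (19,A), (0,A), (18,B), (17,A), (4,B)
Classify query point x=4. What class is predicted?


Distances: |0-4|=4, |8-4|=4, |10-4|=6, |19-4|=15, |6-4|=2, |19-4|=15, |3-4|=1, |19-4|=15, |0-4|=4, |18-4|=14, |17-4|=13, |4-4|=0. 7 nearest: (4,B), (3,A), (6,B), (0,A), (0,A), (8,B), (10,B). Counts: {'B': 4, 'A': 3}. Majority class: B.

B


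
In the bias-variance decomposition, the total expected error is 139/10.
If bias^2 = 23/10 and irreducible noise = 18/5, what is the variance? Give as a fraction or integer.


Total error = bias^2 + variance + irreducible noise. So variance = 139/10 - 23/10 - 18/5 = 8.

8


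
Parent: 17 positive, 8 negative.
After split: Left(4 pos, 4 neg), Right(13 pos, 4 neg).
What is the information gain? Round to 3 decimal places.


H(parent) = 0.9044. H(left) = 1.0000, H(right) = 0.7871. Weighted = (8/25)*1.0000 + (17/25)*0.7871 = 0.8552. IG = 0.9044 - 0.8552 = 0.0492, which rounds to 0.049.

0.049


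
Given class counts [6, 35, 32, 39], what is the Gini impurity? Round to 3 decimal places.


Total = 112. Proportions: 6/112, 35/112, 32/112, 39/112. sum(p_i^2) = 0.3034. Gini = 1 - 0.3034 = 0.6966, which rounds to 0.697.

0.697


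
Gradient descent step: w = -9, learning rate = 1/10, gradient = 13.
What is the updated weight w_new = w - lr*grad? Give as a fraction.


w_new = -9 - 1/10 * 13 = -9 - 13/10 = -103/10.

-103/10


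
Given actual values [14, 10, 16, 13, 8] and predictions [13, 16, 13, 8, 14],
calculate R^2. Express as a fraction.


Mean(y) = 61/5. SS_res = 107. SS_tot = 204/5. R^2 = 1 - 107/(204/5) = -331/204.

-331/204


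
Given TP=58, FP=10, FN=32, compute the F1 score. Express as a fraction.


Precision = 58/68 = 29/34. Recall = 58/90 = 29/45. F1 = 2*P*R/(P+R) = 58/79.

58/79


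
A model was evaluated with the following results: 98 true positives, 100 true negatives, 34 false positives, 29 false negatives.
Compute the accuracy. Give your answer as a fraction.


Accuracy = (TP + TN) / (TP + TN + FP + FN) = (98 + 100) / 261 = 22/29.

22/29


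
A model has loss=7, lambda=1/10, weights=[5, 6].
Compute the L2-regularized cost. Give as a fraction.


L2 sq norm = sum(w^2) = 61. J = 7 + 1/10 * 61 = 131/10.

131/10


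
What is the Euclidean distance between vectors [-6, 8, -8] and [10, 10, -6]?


d = sqrt(sum of squared differences). (-6-10)^2=256, (8-10)^2=4, (-8--6)^2=4. Sum = 264.

sqrt(264)


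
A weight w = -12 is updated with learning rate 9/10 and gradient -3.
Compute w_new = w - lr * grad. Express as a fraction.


w_new = -12 - 9/10 * -3 = -12 - -27/10 = -93/10.

-93/10


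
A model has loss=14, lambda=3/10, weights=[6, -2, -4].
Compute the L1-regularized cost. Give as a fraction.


L1 norm = sum(|w|) = 12. J = 14 + 3/10 * 12 = 88/5.

88/5


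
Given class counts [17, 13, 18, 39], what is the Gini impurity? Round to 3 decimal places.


Total = 87. Proportions: 17/87, 13/87, 18/87, 39/87. sum(p_i^2) = 0.3043. Gini = 1 - 0.3043 = 0.6957, which rounds to 0.696.

0.696


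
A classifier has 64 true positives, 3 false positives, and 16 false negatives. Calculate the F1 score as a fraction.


Precision = 64/67 = 64/67. Recall = 64/80 = 4/5. F1 = 2*P*R/(P+R) = 128/147.

128/147


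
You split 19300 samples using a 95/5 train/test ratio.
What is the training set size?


Test set = 19300 * 5% = 965. Training set = 19300 - 965 = 18335.

18335


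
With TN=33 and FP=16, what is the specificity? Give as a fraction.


Specificity = TN / (TN + FP) = 33 / 49 = 33/49.

33/49


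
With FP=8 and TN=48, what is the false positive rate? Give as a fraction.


FPR = FP / (FP + TN) = 8 / 56 = 1/7.

1/7


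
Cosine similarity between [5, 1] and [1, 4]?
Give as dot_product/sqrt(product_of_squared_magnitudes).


dot = 9. |a|^2 = 26, |b|^2 = 17. cos = 9/sqrt(442).

9/sqrt(442)


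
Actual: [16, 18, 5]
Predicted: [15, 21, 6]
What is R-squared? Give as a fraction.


Mean(y) = 13. SS_res = 11. SS_tot = 98. R^2 = 1 - 11/(98) = 87/98.

87/98


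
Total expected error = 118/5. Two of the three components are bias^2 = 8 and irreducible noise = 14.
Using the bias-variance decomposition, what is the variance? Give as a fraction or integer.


Total error = bias^2 + variance + irreducible noise. So variance = 118/5 - 8 - 14 = 8/5.

8/5


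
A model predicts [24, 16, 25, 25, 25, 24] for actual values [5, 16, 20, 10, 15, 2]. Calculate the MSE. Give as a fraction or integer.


MSE = (1/6) * ((5-24)^2=361 + (16-16)^2=0 + (20-25)^2=25 + (10-25)^2=225 + (15-25)^2=100 + (2-24)^2=484). Sum = 1195. MSE = 1195/6.

1195/6


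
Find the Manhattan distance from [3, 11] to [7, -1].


d = sum of absolute differences: |3-7|=4 + |11--1|=12 = 16.

16


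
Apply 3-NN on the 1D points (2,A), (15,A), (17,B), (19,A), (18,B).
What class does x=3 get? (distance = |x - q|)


Distances: |2-3|=1, |15-3|=12, |17-3|=14, |19-3|=16, |18-3|=15. 3 nearest: (2,A), (15,A), (17,B). Counts: {'A': 2, 'B': 1}. Majority class: A.

A


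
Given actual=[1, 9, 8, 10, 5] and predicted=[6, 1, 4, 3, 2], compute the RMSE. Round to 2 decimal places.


MSE = 32.6000. RMSE = sqrt(32.6000) = 5.71.

5.71


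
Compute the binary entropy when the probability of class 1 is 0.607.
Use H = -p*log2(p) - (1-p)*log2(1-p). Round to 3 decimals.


H = -0.607*log2(0.607) - 0.393*log2(0.393) = 0.967.

0.967


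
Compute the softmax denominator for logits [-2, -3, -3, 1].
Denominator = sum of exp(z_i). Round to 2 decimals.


Denom = e^-2=0.1353 + e^-3=0.0498 + e^-3=0.0498 + e^1=2.7183. Sum = 2.9532, which rounds to 2.95.

2.95


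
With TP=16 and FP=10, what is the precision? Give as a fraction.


Precision = TP / (TP + FP) = 16 / 26 = 8/13.

8/13


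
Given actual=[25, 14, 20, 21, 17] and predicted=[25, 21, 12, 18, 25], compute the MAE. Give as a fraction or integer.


MAE = (1/5) * (|25-25|=0 + |14-21|=7 + |20-12|=8 + |21-18|=3 + |17-25|=8). Sum = 26. MAE = 26/5.

26/5


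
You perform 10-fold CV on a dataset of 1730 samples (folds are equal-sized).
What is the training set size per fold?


Each validation fold has 1730/10 = 173 samples. Training set = 1730 - 173 = 1557.

1557


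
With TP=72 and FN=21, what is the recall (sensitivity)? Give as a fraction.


Recall = TP / (TP + FN) = 72 / 93 = 24/31.

24/31


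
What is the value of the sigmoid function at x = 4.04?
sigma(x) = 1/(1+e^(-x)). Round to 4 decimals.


sigma(4.04) = 1/(1+e^(-4.04)) = 1/(1+0.017597) = 1/1.017597 = 0.9827.

0.9827


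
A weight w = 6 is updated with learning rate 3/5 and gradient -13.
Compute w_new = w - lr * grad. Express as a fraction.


w_new = 6 - 3/5 * -13 = 6 - -39/5 = 69/5.

69/5


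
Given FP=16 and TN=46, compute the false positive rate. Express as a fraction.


FPR = FP / (FP + TN) = 16 / 62 = 8/31.

8/31


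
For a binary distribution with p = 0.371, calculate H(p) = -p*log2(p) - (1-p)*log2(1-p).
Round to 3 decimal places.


H = -0.371*log2(0.371) - 0.629*log2(0.629) = 0.951.

0.951


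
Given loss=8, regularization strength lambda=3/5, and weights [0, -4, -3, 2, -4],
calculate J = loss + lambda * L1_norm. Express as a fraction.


L1 norm = sum(|w|) = 13. J = 8 + 3/5 * 13 = 79/5.

79/5


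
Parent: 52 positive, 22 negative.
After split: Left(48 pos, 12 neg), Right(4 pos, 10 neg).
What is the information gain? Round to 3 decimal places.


H(parent) = 0.8780. H(left) = 0.7219, H(right) = 0.8631. Weighted = (60/74)*0.7219 + (14/74)*0.8631 = 0.7486. IG = 0.8780 - 0.7486 = 0.1294, which rounds to 0.129.

0.129


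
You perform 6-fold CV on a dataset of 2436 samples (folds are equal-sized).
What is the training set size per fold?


Each validation fold has 2436/6 = 406 samples. Training set = 2436 - 406 = 2030.

2030


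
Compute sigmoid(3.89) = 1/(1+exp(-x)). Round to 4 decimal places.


sigma(3.89) = 1/(1+e^(-3.89)) = 1/(1+0.020445) = 1/1.020445 = 0.9800.

0.9800


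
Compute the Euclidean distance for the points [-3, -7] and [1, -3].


d = sqrt(sum of squared differences). (-3-1)^2=16, (-7--3)^2=16. Sum = 32.

sqrt(32)


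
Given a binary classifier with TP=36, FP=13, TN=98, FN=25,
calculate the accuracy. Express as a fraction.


Accuracy = (TP + TN) / (TP + TN + FP + FN) = (36 + 98) / 172 = 67/86.

67/86


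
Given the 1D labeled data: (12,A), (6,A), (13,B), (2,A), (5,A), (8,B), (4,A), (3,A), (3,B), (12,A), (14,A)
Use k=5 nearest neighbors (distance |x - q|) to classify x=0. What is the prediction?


Distances: |12-0|=12, |6-0|=6, |13-0|=13, |2-0|=2, |5-0|=5, |8-0|=8, |4-0|=4, |3-0|=3, |3-0|=3, |12-0|=12, |14-0|=14. 5 nearest: (2,A), (3,A), (3,B), (4,A), (5,A). Counts: {'A': 4, 'B': 1}. Majority class: A.

A


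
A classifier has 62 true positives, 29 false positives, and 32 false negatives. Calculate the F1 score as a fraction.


Precision = 62/91 = 62/91. Recall = 62/94 = 31/47. F1 = 2*P*R/(P+R) = 124/185.

124/185


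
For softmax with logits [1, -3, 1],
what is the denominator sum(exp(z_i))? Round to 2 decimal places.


Denom = e^1=2.7183 + e^-3=0.0498 + e^1=2.7183. Sum = 5.4864, which rounds to 5.49.

5.49


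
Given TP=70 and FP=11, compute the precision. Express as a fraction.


Precision = TP / (TP + FP) = 70 / 81 = 70/81.

70/81


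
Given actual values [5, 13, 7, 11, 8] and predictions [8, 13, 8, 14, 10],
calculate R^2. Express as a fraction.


Mean(y) = 44/5. SS_res = 23. SS_tot = 204/5. R^2 = 1 - 23/(204/5) = 89/204.

89/204


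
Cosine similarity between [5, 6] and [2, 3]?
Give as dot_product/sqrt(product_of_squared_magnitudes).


dot = 28. |a|^2 = 61, |b|^2 = 13. cos = 28/sqrt(793).

28/sqrt(793)


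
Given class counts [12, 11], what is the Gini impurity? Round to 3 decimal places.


Total = 23. Proportions: 12/23, 11/23. sum(p_i^2) = 0.5009. Gini = 1 - 0.5009 = 0.4991, which rounds to 0.499.

0.499


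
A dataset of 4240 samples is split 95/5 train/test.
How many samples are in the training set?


Test set = 4240 * 5% = 212. Training set = 4240 - 212 = 4028.

4028


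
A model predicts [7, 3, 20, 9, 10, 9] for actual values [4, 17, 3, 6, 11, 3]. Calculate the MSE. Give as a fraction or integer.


MSE = (1/6) * ((4-7)^2=9 + (17-3)^2=196 + (3-20)^2=289 + (6-9)^2=9 + (11-10)^2=1 + (3-9)^2=36). Sum = 540. MSE = 90.

90


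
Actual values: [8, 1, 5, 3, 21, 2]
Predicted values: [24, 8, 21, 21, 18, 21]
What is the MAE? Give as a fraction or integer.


MAE = (1/6) * (|8-24|=16 + |1-8|=7 + |5-21|=16 + |3-21|=18 + |21-18|=3 + |2-21|=19). Sum = 79. MAE = 79/6.

79/6


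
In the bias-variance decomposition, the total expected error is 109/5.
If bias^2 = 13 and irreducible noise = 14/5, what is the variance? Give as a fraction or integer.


Total error = bias^2 + variance + irreducible noise. So variance = 109/5 - 13 - 14/5 = 6.

6


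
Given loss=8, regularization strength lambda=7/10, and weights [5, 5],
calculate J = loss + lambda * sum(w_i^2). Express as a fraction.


L2 sq norm = sum(w^2) = 50. J = 8 + 7/10 * 50 = 43.

43


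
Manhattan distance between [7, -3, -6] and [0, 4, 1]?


d = sum of absolute differences: |7-0|=7 + |-3-4|=7 + |-6-1|=7 = 21.

21


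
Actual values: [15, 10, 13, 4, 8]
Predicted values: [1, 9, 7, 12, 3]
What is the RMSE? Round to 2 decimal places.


MSE = 64.4000. RMSE = sqrt(64.4000) = 8.02.

8.02


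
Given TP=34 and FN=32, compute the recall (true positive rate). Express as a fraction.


Recall = TP / (TP + FN) = 34 / 66 = 17/33.

17/33


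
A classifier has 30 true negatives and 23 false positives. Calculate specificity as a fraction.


Specificity = TN / (TN + FP) = 30 / 53 = 30/53.

30/53


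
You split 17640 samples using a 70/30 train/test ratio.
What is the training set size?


Test set = 17640 * 30% = 5292. Training set = 17640 - 5292 = 12348.

12348


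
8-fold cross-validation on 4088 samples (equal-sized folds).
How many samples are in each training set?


Each validation fold has 4088/8 = 511 samples. Training set = 4088 - 511 = 3577.

3577


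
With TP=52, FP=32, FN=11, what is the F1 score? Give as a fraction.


Precision = 52/84 = 13/21. Recall = 52/63 = 52/63. F1 = 2*P*R/(P+R) = 104/147.

104/147


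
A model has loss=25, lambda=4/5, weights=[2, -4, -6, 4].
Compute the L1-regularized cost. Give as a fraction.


L1 norm = sum(|w|) = 16. J = 25 + 4/5 * 16 = 189/5.

189/5


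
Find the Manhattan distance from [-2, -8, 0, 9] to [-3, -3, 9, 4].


d = sum of absolute differences: |-2--3|=1 + |-8--3|=5 + |0-9|=9 + |9-4|=5 = 20.

20


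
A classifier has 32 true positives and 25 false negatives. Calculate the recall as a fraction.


Recall = TP / (TP + FN) = 32 / 57 = 32/57.

32/57


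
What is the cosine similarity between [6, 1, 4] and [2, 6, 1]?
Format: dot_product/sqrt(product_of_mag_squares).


dot = 22. |a|^2 = 53, |b|^2 = 41. cos = 22/sqrt(2173).

22/sqrt(2173)


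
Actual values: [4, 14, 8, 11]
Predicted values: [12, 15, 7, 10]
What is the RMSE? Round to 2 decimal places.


MSE = 16.7500. RMSE = sqrt(16.7500) = 4.09.

4.09


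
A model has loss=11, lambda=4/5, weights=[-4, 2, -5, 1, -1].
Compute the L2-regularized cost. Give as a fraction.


L2 sq norm = sum(w^2) = 47. J = 11 + 4/5 * 47 = 243/5.

243/5


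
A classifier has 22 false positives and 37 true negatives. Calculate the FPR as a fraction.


FPR = FP / (FP + TN) = 22 / 59 = 22/59.

22/59


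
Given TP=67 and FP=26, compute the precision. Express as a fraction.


Precision = TP / (TP + FP) = 67 / 93 = 67/93.

67/93


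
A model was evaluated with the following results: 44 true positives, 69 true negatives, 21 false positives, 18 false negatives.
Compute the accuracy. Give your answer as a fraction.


Accuracy = (TP + TN) / (TP + TN + FP + FN) = (44 + 69) / 152 = 113/152.

113/152


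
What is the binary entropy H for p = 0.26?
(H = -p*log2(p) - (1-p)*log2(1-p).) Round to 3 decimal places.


H = -0.26*log2(0.26) - 0.74*log2(0.74) = 0.827.

0.827


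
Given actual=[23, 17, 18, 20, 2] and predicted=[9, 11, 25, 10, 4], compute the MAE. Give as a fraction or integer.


MAE = (1/5) * (|23-9|=14 + |17-11|=6 + |18-25|=7 + |20-10|=10 + |2-4|=2). Sum = 39. MAE = 39/5.

39/5


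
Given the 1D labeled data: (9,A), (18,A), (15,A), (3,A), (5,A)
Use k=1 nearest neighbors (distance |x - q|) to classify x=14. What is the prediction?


Distances: |9-14|=5, |18-14|=4, |15-14|=1, |3-14|=11, |5-14|=9. 1 nearest: (15,A). Counts: {'A': 1}. Majority class: A.

A


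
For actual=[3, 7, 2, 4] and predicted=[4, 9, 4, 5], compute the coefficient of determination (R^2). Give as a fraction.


Mean(y) = 4. SS_res = 10. SS_tot = 14. R^2 = 1 - 10/(14) = 2/7.

2/7


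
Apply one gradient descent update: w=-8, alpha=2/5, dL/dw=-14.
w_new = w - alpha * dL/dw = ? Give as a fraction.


w_new = -8 - 2/5 * -14 = -8 - -28/5 = -12/5.

-12/5


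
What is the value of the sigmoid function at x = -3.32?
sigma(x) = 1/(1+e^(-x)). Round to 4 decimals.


sigma(-3.32) = 1/(1+e^(3.32)) = 1/(1+27.660351) = 1/28.660351 = 0.0349.

0.0349


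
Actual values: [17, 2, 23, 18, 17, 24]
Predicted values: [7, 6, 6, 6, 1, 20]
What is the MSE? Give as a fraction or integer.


MSE = (1/6) * ((17-7)^2=100 + (2-6)^2=16 + (23-6)^2=289 + (18-6)^2=144 + (17-1)^2=256 + (24-20)^2=16). Sum = 821. MSE = 821/6.

821/6


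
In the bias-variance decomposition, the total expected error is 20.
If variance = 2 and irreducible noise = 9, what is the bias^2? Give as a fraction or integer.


Total error = bias^2 + variance + irreducible noise. So bias^2 = 20 - 2 - 9 = 9.

9


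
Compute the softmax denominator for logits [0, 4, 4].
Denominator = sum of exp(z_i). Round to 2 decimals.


Denom = e^0=1.0000 + e^4=54.5982 + e^4=54.5982. Sum = 110.1964, which rounds to 110.20.

110.20


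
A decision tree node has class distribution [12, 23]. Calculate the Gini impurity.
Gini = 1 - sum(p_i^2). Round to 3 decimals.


Total = 35. Proportions: 12/35, 23/35. sum(p_i^2) = 0.5494. Gini = 1 - 0.5494 = 0.4506, which rounds to 0.451.

0.451


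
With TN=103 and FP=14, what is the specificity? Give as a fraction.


Specificity = TN / (TN + FP) = 103 / 117 = 103/117.

103/117


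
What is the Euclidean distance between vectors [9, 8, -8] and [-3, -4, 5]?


d = sqrt(sum of squared differences). (9--3)^2=144, (8--4)^2=144, (-8-5)^2=169. Sum = 457.

sqrt(457)


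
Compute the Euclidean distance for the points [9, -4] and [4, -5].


d = sqrt(sum of squared differences). (9-4)^2=25, (-4--5)^2=1. Sum = 26.

sqrt(26)


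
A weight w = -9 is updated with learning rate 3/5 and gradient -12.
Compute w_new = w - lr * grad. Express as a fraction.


w_new = -9 - 3/5 * -12 = -9 - -36/5 = -9/5.

-9/5


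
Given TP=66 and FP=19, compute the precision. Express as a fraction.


Precision = TP / (TP + FP) = 66 / 85 = 66/85.

66/85


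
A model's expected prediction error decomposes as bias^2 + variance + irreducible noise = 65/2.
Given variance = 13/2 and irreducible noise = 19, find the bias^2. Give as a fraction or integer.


Total error = bias^2 + variance + irreducible noise. So bias^2 = 65/2 - 13/2 - 19 = 7.

7


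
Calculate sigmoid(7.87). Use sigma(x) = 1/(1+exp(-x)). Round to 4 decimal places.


sigma(7.87) = 1/(1+e^(-7.87)) = 1/(1+0.000382) = 1/1.000382 = 0.9996.

0.9996


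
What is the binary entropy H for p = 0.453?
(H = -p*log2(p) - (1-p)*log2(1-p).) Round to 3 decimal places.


H = -0.453*log2(0.453) - 0.547*log2(0.547) = 0.994.

0.994


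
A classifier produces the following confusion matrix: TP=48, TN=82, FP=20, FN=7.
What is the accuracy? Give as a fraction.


Accuracy = (TP + TN) / (TP + TN + FP + FN) = (48 + 82) / 157 = 130/157.

130/157


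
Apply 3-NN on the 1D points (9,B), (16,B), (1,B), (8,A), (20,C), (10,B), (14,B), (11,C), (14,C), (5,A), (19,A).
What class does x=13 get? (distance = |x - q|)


Distances: |9-13|=4, |16-13|=3, |1-13|=12, |8-13|=5, |20-13|=7, |10-13|=3, |14-13|=1, |11-13|=2, |14-13|=1, |5-13|=8, |19-13|=6. 3 nearest: (14,B), (14,C), (11,C). Counts: {'B': 1, 'C': 2}. Majority class: C.

C


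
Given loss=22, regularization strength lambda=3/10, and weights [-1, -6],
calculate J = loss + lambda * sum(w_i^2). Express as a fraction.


L2 sq norm = sum(w^2) = 37. J = 22 + 3/10 * 37 = 331/10.

331/10


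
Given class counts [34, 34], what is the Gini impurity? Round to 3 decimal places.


Total = 68. Proportions: 34/68, 34/68. sum(p_i^2) = 0.5000. Gini = 1 - 0.5000 = 0.5000, which rounds to 0.500.

0.500


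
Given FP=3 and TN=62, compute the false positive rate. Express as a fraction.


FPR = FP / (FP + TN) = 3 / 65 = 3/65.

3/65


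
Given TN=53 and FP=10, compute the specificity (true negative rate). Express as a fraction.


Specificity = TN / (TN + FP) = 53 / 63 = 53/63.

53/63


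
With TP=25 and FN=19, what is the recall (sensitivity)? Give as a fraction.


Recall = TP / (TP + FN) = 25 / 44 = 25/44.

25/44


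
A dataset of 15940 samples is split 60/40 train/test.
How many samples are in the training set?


Test set = 15940 * 40% = 6376. Training set = 15940 - 6376 = 9564.

9564


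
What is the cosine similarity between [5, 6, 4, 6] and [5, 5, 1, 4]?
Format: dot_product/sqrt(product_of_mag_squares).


dot = 83. |a|^2 = 113, |b|^2 = 67. cos = 83/sqrt(7571).

83/sqrt(7571)


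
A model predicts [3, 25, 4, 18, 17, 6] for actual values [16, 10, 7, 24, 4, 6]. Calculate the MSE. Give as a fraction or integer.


MSE = (1/6) * ((16-3)^2=169 + (10-25)^2=225 + (7-4)^2=9 + (24-18)^2=36 + (4-17)^2=169 + (6-6)^2=0). Sum = 608. MSE = 304/3.

304/3


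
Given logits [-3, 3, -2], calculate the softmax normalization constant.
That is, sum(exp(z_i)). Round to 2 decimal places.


Denom = e^-3=0.0498 + e^3=20.0855 + e^-2=0.1353. Sum = 20.2706, which rounds to 20.27.

20.27


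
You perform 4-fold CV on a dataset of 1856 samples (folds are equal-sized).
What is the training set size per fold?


Each validation fold has 1856/4 = 464 samples. Training set = 1856 - 464 = 1392.

1392


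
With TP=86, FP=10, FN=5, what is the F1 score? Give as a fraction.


Precision = 86/96 = 43/48. Recall = 86/91 = 86/91. F1 = 2*P*R/(P+R) = 172/187.

172/187


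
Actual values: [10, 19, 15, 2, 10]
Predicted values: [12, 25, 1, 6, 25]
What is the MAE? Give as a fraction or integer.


MAE = (1/5) * (|10-12|=2 + |19-25|=6 + |15-1|=14 + |2-6|=4 + |10-25|=15). Sum = 41. MAE = 41/5.

41/5


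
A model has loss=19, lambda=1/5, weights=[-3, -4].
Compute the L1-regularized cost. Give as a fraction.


L1 norm = sum(|w|) = 7. J = 19 + 1/5 * 7 = 102/5.

102/5


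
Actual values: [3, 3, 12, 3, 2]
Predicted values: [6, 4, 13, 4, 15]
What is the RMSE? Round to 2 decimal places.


MSE = 36.2000. RMSE = sqrt(36.2000) = 6.02.

6.02


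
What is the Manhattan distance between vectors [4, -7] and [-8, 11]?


d = sum of absolute differences: |4--8|=12 + |-7-11|=18 = 30.

30


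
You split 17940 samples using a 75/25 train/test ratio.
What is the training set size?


Test set = 17940 * 25% = 4485. Training set = 17940 - 4485 = 13455.

13455


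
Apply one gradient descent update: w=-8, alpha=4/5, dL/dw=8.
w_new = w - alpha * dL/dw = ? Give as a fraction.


w_new = -8 - 4/5 * 8 = -8 - 32/5 = -72/5.

-72/5


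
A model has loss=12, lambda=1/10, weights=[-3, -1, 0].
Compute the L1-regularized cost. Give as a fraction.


L1 norm = sum(|w|) = 4. J = 12 + 1/10 * 4 = 62/5.

62/5


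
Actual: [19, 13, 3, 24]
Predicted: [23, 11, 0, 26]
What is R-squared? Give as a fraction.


Mean(y) = 59/4. SS_res = 33. SS_tot = 979/4. R^2 = 1 - 33/(979/4) = 77/89.

77/89


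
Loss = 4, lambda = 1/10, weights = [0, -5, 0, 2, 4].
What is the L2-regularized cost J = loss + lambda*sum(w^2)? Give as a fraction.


L2 sq norm = sum(w^2) = 45. J = 4 + 1/10 * 45 = 17/2.

17/2


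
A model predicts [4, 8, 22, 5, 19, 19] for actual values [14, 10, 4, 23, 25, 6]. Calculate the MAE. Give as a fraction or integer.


MAE = (1/6) * (|14-4|=10 + |10-8|=2 + |4-22|=18 + |23-5|=18 + |25-19|=6 + |6-19|=13). Sum = 67. MAE = 67/6.

67/6


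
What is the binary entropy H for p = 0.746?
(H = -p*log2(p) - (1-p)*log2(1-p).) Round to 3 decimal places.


H = -0.746*log2(0.746) - 0.254*log2(0.254) = 0.818.

0.818


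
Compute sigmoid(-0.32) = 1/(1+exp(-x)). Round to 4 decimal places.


sigma(-0.32) = 1/(1+e^(0.32)) = 1/(1+1.377128) = 1/2.377128 = 0.4207.

0.4207


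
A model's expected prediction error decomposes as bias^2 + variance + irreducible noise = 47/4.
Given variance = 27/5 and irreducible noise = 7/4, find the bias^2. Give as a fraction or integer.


Total error = bias^2 + variance + irreducible noise. So bias^2 = 47/4 - 27/5 - 7/4 = 23/5.

23/5


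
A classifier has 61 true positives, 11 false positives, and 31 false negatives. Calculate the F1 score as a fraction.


Precision = 61/72 = 61/72. Recall = 61/92 = 61/92. F1 = 2*P*R/(P+R) = 61/82.

61/82


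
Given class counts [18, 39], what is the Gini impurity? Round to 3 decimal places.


Total = 57. Proportions: 18/57, 39/57. sum(p_i^2) = 0.5679. Gini = 1 - 0.5679 = 0.4321, which rounds to 0.432.

0.432


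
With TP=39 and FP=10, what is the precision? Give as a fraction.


Precision = TP / (TP + FP) = 39 / 49 = 39/49.

39/49


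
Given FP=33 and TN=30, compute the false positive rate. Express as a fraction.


FPR = FP / (FP + TN) = 33 / 63 = 11/21.

11/21


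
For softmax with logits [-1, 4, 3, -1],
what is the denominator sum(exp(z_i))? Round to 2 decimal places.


Denom = e^-1=0.3679 + e^4=54.5982 + e^3=20.0855 + e^-1=0.3679. Sum = 75.4195, which rounds to 75.42.

75.42


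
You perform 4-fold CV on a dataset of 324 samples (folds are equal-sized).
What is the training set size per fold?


Each validation fold has 324/4 = 81 samples. Training set = 324 - 81 = 243.

243


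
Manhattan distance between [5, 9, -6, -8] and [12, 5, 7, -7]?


d = sum of absolute differences: |5-12|=7 + |9-5|=4 + |-6-7|=13 + |-8--7|=1 = 25.

25


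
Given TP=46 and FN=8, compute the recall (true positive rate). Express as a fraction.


Recall = TP / (TP + FN) = 46 / 54 = 23/27.

23/27


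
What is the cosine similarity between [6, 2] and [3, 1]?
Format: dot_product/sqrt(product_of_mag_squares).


dot = 20. |a|^2 = 40, |b|^2 = 10. cos = 20/sqrt(400).

20/sqrt(400)


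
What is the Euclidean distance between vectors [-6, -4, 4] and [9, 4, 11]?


d = sqrt(sum of squared differences). (-6-9)^2=225, (-4-4)^2=64, (4-11)^2=49. Sum = 338.

sqrt(338)


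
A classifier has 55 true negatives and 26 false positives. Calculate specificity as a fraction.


Specificity = TN / (TN + FP) = 55 / 81 = 55/81.

55/81


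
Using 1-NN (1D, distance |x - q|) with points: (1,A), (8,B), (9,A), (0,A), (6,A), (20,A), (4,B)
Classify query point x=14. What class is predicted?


Distances: |1-14|=13, |8-14|=6, |9-14|=5, |0-14|=14, |6-14|=8, |20-14|=6, |4-14|=10. 1 nearest: (9,A). Counts: {'A': 1}. Majority class: A.

A


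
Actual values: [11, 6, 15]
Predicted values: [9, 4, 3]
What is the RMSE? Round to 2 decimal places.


MSE = 50.6667. RMSE = sqrt(50.6667) = 7.12.

7.12
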